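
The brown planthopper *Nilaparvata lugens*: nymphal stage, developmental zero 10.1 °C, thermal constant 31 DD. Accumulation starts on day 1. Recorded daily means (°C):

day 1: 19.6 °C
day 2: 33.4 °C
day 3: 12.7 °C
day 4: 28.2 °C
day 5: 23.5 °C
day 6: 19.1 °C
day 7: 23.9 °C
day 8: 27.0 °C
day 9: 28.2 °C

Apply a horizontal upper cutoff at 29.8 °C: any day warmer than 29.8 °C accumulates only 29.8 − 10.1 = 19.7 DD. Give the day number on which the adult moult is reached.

Daily DD above 10.1 °C (capped at 19.7): 9.5, 19.7, 2.6, 18.1, 13.4, 9.0, 13.8, 16.9, 18.1.
Cumulative: 9.5, 29.2, 31.8, 49.9, 63.3, 72.3, 86.1, 103.0, 121.1.
The total first reaches 31 DD on day 3.

day 3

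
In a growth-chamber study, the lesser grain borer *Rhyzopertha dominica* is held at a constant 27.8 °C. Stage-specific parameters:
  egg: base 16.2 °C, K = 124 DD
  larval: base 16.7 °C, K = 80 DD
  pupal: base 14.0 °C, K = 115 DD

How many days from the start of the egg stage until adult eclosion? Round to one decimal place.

26.2 days

egg: 124 / (27.8 − 16.2) = 124 / 11.6 = 10.690 d.
larval: 80 / (27.8 − 16.7) = 80 / 11.1 = 7.207 d.
pupal: 115 / (27.8 − 14.0) = 115 / 13.8 = 8.333 d.
Sum = 26.230 ≈ 26.2 days.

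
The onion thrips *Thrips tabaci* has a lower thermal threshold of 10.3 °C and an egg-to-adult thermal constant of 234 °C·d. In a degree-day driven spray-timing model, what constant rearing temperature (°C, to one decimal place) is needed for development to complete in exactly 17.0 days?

24.1 °C

Required daily accumulation = 234 / 17.0 = 13.765 DD/day.
T = T_base + 13.765 = 10.3 + 13.765 = 24.065 ≈ 24.1 °C.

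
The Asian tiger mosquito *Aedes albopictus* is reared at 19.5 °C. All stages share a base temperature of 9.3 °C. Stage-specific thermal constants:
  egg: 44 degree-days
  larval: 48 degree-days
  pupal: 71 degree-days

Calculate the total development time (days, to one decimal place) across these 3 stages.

Daily accumulation at 19.5 °C = 19.5 − 9.3 = 10.2 DD/day.
Total K = 44 + 48 + 71 = 163 DD.
Total duration = 163 / 10.2 = 15.980 ≈ 16.0 days.

16.0 days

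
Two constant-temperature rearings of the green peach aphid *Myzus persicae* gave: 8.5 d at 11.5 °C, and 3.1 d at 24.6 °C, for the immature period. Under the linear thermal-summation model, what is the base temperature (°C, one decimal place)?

4.0 °C

Under the model K = D·(T − T_b), so D₁·(T₁ − T_b) = D₂·(T₂ − T_b).
8.5·(11.5 − T_b) = 3.1·(24.6 − T_b)
T_b = (8.5·11.5 − 3.1·24.6) / (8.5 − 3.1) = 21.49 / 5.4 = 3.980 °C ≈ 4.0 °C.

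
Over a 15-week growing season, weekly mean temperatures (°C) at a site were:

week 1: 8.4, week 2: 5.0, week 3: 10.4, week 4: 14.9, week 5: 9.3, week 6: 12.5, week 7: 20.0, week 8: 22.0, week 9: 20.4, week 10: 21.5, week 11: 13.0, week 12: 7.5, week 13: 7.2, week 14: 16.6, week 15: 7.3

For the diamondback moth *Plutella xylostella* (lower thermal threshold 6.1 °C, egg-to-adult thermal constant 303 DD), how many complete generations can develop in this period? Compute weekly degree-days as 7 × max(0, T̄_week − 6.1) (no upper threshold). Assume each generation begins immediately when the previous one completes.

2 generations

Weekly DD (7 × max(0, T̄ − 6.1)): 16.1, 0.0, 30.1, 61.6, 22.4, 44.8, 97.3, 111.3, 100.1, 107.8, 48.3, 9.8, 7.7, 73.5, 8.4.
Season total = 739.2 DD.
Complete generations = ⌊739.2 / 303⌋ = 2.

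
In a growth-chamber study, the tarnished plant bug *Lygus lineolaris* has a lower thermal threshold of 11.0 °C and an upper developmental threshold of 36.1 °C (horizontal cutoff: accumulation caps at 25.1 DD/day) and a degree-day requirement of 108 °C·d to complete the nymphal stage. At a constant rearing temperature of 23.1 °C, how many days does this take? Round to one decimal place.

Daily accumulation = 23.1 − 11.0 = 12.1 DD/day.
Duration = 108 / 12.1 = 8.926 ≈ 8.9 days.

8.9 days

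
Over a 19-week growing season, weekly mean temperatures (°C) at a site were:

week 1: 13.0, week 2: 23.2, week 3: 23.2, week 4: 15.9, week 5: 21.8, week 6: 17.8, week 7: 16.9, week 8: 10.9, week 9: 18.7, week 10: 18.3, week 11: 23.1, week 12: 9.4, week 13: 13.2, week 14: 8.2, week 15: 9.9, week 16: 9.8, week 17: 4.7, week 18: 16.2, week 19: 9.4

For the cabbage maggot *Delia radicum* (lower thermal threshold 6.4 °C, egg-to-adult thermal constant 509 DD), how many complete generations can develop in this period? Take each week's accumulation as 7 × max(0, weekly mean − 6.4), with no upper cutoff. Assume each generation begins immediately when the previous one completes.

2 generations

Weekly DD (7 × max(0, T̄ − 6.4)): 46.2, 117.6, 117.6, 66.5, 107.8, 79.8, 73.5, 31.5, 86.1, 83.3, 116.9, 21.0, 47.6, 12.6, 24.5, 23.8, 0.0, 68.6, 21.0.
Season total = 1145.9 DD.
Complete generations = ⌊1145.9 / 509⌋ = 2.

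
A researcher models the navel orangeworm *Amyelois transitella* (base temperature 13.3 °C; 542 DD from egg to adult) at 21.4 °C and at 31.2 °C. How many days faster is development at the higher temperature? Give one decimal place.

36.6 days

At 21.4 °C: 542 / (21.4 − 13.3) = 542 / 8.1 = 66.914 d.
At 31.2 °C: 542 / (31.2 − 13.3) = 542 / 17.9 = 30.279 d.
Difference = |66.914 − 30.279| = 36.634 ≈ 36.6 days.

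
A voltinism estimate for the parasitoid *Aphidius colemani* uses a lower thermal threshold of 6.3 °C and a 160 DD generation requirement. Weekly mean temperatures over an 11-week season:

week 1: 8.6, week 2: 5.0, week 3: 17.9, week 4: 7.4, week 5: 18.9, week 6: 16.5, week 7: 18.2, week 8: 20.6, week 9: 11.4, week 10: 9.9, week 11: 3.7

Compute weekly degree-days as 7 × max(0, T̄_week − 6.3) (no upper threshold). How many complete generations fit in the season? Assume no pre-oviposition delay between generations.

3 generations

Weekly DD (7 × max(0, T̄ − 6.3)): 16.1, 0.0, 81.2, 7.7, 88.2, 71.4, 83.3, 100.1, 35.7, 25.2, 0.0.
Season total = 508.9 DD.
Complete generations = ⌊508.9 / 160⌋ = 3.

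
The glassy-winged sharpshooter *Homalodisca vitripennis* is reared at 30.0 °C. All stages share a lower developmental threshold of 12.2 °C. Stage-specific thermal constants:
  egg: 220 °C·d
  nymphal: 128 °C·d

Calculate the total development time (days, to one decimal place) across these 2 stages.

Daily accumulation at 30.0 °C = 30.0 − 12.2 = 17.8 DD/day.
Total K = 220 + 128 = 348 DD.
Total duration = 348 / 17.8 = 19.551 ≈ 19.6 days.

19.6 days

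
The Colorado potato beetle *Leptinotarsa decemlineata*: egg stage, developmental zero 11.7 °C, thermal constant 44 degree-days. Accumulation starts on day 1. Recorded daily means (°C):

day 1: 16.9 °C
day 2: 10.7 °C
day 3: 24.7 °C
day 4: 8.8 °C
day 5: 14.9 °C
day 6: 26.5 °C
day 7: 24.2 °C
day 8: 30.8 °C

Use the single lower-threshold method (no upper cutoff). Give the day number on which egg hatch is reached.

Daily DD above 11.7 °C: 5.2, 0.0, 13.0, 0.0, 3.2, 14.8, 12.5, 19.1.
Cumulative: 5.2, 5.2, 18.2, 18.2, 21.4, 36.2, 48.7, 67.8.
The total first reaches 44 DD on day 7.

day 7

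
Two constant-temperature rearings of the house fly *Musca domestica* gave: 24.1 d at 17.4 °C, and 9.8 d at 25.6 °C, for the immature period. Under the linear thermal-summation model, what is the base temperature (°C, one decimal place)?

Under the model K = D·(T − T_b), so D₁·(T₁ − T_b) = D₂·(T₂ − T_b).
24.1·(17.4 − T_b) = 9.8·(25.6 − T_b)
T_b = (24.1·17.4 − 9.8·25.6) / (24.1 − 9.8) = 168.46 / 14.3 = 11.780 °C ≈ 11.8 °C.

11.8 °C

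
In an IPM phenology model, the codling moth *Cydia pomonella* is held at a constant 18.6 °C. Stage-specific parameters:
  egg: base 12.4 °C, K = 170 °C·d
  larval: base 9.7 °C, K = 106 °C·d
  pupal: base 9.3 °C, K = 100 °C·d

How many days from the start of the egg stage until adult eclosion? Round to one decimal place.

egg: 170 / (18.6 − 12.4) = 170 / 6.2 = 27.419 d.
larval: 106 / (18.6 − 9.7) = 106 / 8.9 = 11.910 d.
pupal: 100 / (18.6 − 9.3) = 100 / 9.3 = 10.753 d.
Sum = 50.082 ≈ 50.1 days.

50.1 days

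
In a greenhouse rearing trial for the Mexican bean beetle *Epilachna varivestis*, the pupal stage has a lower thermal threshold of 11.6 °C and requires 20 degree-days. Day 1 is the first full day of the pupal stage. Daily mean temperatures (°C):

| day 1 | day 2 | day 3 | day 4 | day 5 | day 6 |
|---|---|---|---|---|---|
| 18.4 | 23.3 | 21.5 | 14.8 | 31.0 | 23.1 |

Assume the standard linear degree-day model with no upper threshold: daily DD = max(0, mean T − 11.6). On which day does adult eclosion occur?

day 3

Daily DD above 11.6 °C: 6.8, 11.7, 9.9, 3.2, 19.4, 11.5.
Cumulative: 6.8, 18.5, 28.4, 31.6, 51.0, 62.5.
The total first reaches 20 DD on day 3.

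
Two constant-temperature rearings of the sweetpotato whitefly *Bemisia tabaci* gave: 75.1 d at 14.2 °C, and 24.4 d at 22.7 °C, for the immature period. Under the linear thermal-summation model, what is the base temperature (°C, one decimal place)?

10.1 °C

Equal thermal constants: D₁(T₁ − T_b) = D₂(T₂ − T_b).
75.1·(14.2 − T_b) = 24.4·(22.7 − T_b)
T_b = (75.1·14.2 − 24.4·22.7) / (75.1 − 24.4) = 512.54 / 50.7 = 10.109 °C ≈ 10.1 °C.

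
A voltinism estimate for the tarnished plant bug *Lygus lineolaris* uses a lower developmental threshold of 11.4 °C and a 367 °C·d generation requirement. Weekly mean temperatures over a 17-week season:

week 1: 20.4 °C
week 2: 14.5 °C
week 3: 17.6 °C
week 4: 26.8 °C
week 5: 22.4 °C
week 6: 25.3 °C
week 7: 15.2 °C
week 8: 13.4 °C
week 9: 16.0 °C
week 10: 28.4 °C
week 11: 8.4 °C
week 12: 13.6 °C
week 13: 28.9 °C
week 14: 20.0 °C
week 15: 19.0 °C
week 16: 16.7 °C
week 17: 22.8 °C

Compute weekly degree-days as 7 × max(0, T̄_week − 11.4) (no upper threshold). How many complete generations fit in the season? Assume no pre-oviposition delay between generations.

2 generations

Weekly DD (7 × max(0, T̄ − 11.4)): 63.0, 21.7, 43.4, 107.8, 77.0, 97.3, 26.6, 14.0, 32.2, 119.0, 0.0, 15.4, 122.5, 60.2, 53.2, 37.1, 79.8.
Season total = 970.2 DD.
Complete generations = ⌊970.2 / 367⌋ = 2.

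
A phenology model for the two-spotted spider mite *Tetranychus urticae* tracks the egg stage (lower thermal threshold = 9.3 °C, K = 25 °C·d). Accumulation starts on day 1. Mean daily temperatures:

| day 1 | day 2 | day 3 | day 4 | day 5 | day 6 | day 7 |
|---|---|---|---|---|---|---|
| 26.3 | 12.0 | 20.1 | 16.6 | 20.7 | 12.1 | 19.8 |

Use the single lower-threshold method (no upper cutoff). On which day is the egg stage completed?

Daily DD above 9.3 °C: 17.0, 2.7, 10.8, 7.3, 11.4, 2.8, 10.5.
Cumulative: 17.0, 19.7, 30.5, 37.8, 49.2, 52.0, 62.5.
The total first reaches 25 DD on day 3.

day 3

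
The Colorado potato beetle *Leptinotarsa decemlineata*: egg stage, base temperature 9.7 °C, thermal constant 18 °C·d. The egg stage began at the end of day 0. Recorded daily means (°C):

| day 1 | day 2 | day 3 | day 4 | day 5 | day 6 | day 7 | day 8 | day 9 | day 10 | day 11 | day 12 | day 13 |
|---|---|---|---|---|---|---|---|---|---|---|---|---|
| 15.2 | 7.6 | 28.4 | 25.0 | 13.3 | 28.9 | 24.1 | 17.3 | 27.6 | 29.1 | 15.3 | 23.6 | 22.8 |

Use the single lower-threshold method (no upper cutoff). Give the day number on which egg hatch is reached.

Daily DD above 9.7 °C: 5.5, 0.0, 18.7, 15.3, 3.6, 19.2, 14.4, 7.6, 17.9, 19.4, 5.6, 13.9, 13.1.
Cumulative: 5.5, 5.5, 24.2, 39.5, 43.1, 62.3, 76.7, 84.3, 102.2, 121.6, 127.2, 141.1, 154.2.
The total first reaches 18 DD on day 3.

day 3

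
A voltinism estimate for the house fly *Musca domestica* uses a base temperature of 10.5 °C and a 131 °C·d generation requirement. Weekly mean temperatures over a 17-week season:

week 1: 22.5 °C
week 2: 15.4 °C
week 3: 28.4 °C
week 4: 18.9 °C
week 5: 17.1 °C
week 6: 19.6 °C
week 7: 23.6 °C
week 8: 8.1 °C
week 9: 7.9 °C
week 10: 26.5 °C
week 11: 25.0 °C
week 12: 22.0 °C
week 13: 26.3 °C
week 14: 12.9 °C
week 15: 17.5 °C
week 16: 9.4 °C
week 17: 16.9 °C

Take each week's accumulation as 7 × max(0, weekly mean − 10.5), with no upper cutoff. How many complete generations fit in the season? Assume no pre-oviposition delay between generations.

7 generations

Weekly DD (7 × max(0, T̄ − 10.5)): 84.0, 34.3, 125.3, 58.8, 46.2, 63.7, 91.7, 0.0, 0.0, 112.0, 101.5, 80.5, 110.6, 16.8, 49.0, 0.0, 44.8.
Season total = 1019.2 DD.
Complete generations = ⌊1019.2 / 131⌋ = 7.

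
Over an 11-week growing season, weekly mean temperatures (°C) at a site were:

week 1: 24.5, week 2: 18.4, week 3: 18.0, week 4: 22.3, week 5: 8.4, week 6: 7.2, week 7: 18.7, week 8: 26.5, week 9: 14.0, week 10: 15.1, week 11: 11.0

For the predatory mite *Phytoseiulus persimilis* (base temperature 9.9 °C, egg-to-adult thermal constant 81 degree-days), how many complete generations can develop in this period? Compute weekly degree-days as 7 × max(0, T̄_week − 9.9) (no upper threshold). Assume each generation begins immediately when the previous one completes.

6 generations

Weekly DD (7 × max(0, T̄ − 9.9)): 102.2, 59.5, 56.7, 86.8, 0.0, 0.0, 61.6, 116.2, 28.7, 36.4, 7.7.
Season total = 555.8 DD.
Complete generations = ⌊555.8 / 81⌋ = 6.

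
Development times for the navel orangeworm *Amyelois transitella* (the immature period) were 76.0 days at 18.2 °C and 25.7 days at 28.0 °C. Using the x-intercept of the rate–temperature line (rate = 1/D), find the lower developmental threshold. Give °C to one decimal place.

13.2 °C

Equal thermal constants: D₁(T₁ − T_b) = D₂(T₂ − T_b).
76.0·(18.2 − T_b) = 25.7·(28.0 − T_b)
T_b = (76.0·18.2 − 25.7·28.0) / (76.0 − 25.7) = 663.60 / 50.3 = 13.193 °C ≈ 13.2 °C.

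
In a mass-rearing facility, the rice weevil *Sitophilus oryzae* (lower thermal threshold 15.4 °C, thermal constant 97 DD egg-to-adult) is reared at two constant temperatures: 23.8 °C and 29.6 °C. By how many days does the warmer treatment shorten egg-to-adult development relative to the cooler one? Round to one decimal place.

At 23.8 °C: 97 / (23.8 − 15.4) = 97 / 8.4 = 11.548 d.
At 29.6 °C: 97 / (29.6 − 15.4) = 97 / 14.2 = 6.831 d.
Difference = |11.548 − 6.831| = 4.717 ≈ 4.7 days.

4.7 days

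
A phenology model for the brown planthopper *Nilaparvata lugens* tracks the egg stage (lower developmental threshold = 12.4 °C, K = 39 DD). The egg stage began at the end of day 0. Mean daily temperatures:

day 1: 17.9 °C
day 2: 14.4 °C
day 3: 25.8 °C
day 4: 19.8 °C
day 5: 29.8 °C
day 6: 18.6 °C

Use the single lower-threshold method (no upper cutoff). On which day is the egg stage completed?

day 5

Daily DD above 12.4 °C: 5.5, 2.0, 13.4, 7.4, 17.4, 6.2.
Cumulative: 5.5, 7.5, 20.9, 28.3, 45.7, 51.9.
The total first reaches 39 DD on day 5.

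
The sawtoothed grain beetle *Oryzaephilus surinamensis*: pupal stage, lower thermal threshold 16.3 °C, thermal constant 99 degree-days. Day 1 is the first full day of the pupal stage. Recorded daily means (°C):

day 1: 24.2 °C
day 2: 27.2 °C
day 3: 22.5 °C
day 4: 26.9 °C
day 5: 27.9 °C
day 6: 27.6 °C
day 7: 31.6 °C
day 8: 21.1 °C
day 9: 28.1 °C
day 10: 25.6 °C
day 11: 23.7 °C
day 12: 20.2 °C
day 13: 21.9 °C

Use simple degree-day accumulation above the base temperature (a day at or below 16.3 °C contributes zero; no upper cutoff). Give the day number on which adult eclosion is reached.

Daily DD above 16.3 °C: 7.9, 10.9, 6.2, 10.6, 11.6, 11.3, 15.3, 4.8, 11.8, 9.3, 7.4, 3.9, 5.6.
Cumulative: 7.9, 18.8, 25.0, 35.6, 47.2, 58.5, 73.8, 78.6, 90.4, 99.7, 107.1, 111.0, 116.6.
The total first reaches 99 DD on day 10.

day 10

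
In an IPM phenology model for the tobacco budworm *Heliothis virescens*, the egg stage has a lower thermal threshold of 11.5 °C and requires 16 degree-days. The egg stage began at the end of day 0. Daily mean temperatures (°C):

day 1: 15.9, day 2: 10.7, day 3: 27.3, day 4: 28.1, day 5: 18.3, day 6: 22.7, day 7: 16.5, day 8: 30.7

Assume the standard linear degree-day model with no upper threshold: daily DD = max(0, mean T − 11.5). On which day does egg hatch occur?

Daily DD above 11.5 °C: 4.4, 0.0, 15.8, 16.6, 6.8, 11.2, 5.0, 19.2.
Cumulative: 4.4, 4.4, 20.2, 36.8, 43.6, 54.8, 59.8, 79.0.
The total first reaches 16 DD on day 3.

day 3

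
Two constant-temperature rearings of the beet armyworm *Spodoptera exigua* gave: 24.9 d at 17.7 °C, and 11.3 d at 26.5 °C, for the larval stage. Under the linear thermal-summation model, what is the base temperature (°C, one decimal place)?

10.4 °C

Linear rate model ⇒ the product D·(T − T_b) is constant across temperatures.
24.9·(17.7 − T_b) = 11.3·(26.5 − T_b)
T_b = (24.9·17.7 − 11.3·26.5) / (24.9 − 11.3) = 141.28 / 13.6 = 10.388 °C ≈ 10.4 °C.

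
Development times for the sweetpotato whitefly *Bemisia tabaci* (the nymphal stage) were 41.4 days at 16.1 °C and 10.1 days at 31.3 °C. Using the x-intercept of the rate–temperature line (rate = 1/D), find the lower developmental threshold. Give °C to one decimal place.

Linear rate model ⇒ the product D·(T − T_b) is constant across temperatures.
41.4·(16.1 − T_b) = 10.1·(31.3 − T_b)
T_b = (41.4·16.1 − 10.1·31.3) / (41.4 − 10.1) = 350.41 / 31.3 = 11.195 °C ≈ 11.2 °C.

11.2 °C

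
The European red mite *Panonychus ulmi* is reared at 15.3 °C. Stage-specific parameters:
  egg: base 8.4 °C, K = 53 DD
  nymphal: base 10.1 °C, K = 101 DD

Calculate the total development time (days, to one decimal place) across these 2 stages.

27.1 days

egg: 53 / (15.3 − 8.4) = 53 / 6.9 = 7.681 d.
nymphal: 101 / (15.3 − 10.1) = 101 / 5.2 = 19.423 d.
Sum = 27.104 ≈ 27.1 days.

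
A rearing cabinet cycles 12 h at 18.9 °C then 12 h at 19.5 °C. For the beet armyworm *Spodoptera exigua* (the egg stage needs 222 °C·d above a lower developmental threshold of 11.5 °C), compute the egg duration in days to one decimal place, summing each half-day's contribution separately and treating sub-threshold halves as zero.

Day half: max(0, 18.9 − 11.5) × 0.5 = 7.4 × 0.5 = 3.70 DD.
Night half: max(0, 19.5 − 11.5) × 0.5 = 8.0 × 0.5 = 4.00 DD.
Per 24 h: 7.70 DD/day.
Duration = 222 / 7.70 = 28.831 ≈ 28.8 days.

28.8 days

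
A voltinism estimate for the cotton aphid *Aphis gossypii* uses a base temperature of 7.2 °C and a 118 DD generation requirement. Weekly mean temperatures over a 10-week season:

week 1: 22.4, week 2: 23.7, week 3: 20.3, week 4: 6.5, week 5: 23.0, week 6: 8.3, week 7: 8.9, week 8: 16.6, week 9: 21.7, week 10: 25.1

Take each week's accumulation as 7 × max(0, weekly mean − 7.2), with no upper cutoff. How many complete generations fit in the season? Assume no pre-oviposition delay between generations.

Weekly DD (7 × max(0, T̄ − 7.2)): 106.4, 115.5, 91.7, 0.0, 110.6, 7.7, 11.9, 65.8, 101.5, 125.3.
Season total = 736.4 DD.
Complete generations = ⌊736.4 / 118⌋ = 6.

6 generations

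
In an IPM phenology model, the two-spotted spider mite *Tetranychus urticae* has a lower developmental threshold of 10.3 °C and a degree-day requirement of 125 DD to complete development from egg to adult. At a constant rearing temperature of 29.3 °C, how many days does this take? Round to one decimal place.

Daily accumulation = 29.3 − 10.3 = 19.0 DD/day.
Duration = 125 / 19.0 = 6.579 ≈ 6.6 days.

6.6 days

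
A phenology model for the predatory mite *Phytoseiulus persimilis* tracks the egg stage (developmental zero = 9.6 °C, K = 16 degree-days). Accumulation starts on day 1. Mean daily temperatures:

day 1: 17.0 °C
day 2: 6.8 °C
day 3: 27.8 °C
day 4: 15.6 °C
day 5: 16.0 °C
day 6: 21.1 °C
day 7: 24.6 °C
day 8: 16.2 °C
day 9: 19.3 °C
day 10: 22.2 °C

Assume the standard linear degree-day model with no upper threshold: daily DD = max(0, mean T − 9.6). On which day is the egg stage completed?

Daily DD above 9.6 °C: 7.4, 0.0, 18.2, 6.0, 6.4, 11.5, 15.0, 6.6, 9.7, 12.6.
Cumulative: 7.4, 7.4, 25.6, 31.6, 38.0, 49.5, 64.5, 71.1, 80.8, 93.4.
The total first reaches 16 DD on day 3.

day 3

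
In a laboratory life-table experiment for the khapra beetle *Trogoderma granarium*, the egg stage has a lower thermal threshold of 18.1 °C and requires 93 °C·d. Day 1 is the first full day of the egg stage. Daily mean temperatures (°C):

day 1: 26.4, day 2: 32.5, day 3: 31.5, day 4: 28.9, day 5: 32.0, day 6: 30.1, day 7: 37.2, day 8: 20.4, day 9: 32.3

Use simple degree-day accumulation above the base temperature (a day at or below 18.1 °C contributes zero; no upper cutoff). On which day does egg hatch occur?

day 8

Daily DD above 18.1 °C: 8.3, 14.4, 13.4, 10.8, 13.9, 12.0, 19.1, 2.3, 14.2.
Cumulative: 8.3, 22.7, 36.1, 46.9, 60.8, 72.8, 91.9, 94.2, 108.4.
The total first reaches 93 DD on day 8.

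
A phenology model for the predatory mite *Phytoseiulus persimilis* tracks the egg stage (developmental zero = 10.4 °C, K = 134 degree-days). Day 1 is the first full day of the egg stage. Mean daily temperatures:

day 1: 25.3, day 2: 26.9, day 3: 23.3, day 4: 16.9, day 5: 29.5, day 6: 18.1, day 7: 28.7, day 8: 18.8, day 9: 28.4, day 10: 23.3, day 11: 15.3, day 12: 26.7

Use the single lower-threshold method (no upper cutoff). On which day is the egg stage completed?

Daily DD above 10.4 °C: 14.9, 16.5, 12.9, 6.5, 19.1, 7.7, 18.3, 8.4, 18.0, 12.9, 4.9, 16.3.
Cumulative: 14.9, 31.4, 44.3, 50.8, 69.9, 77.6, 95.9, 104.3, 122.3, 135.2, 140.1, 156.4.
The total first reaches 134 DD on day 10.

day 10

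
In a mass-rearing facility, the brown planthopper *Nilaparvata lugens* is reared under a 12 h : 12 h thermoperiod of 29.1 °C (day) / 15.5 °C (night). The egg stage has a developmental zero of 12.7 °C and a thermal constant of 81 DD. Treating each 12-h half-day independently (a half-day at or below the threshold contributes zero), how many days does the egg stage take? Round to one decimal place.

8.4 days

Day half: max(0, 29.1 − 12.7) × 0.5 = 16.4 × 0.5 = 8.20 DD.
Night half: max(0, 15.5 − 12.7) × 0.5 = 2.8 × 0.5 = 1.40 DD.
Per 24 h: 9.60 DD/day.
Duration = 81 / 9.60 = 8.437 ≈ 8.4 days.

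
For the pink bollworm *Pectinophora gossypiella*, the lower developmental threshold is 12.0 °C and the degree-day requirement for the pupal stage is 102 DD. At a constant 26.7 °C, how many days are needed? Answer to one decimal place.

Daily accumulation = 26.7 − 12.0 = 14.7 DD/day.
Duration = 102 / 14.7 = 6.939 ≈ 6.9 days.

6.9 days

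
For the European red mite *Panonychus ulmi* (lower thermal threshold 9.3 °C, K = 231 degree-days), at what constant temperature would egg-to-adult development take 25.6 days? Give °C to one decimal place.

Required daily accumulation = 231 / 25.6 = 9.023 DD/day.
T = T_base + 9.023 = 9.3 + 9.023 = 18.323 ≈ 18.3 °C.

18.3 °C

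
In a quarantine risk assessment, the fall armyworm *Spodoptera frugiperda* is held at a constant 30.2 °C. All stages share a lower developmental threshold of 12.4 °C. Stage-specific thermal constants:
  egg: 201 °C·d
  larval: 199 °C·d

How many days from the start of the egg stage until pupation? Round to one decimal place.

22.5 days

Daily accumulation at 30.2 °C = 30.2 − 12.4 = 17.8 DD/day.
Total K = 201 + 199 = 400 DD.
Total duration = 400 / 17.8 = 22.472 ≈ 22.5 days.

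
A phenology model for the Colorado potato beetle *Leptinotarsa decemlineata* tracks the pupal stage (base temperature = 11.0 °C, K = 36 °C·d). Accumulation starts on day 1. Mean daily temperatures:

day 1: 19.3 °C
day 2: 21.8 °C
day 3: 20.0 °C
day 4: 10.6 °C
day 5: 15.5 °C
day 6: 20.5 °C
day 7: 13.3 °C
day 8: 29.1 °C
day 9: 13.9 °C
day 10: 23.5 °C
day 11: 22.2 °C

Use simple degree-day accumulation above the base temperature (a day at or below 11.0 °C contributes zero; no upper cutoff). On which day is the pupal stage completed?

day 6

Daily DD above 11.0 °C: 8.3, 10.8, 9.0, 0.0, 4.5, 9.5, 2.3, 18.1, 2.9, 12.5, 11.2.
Cumulative: 8.3, 19.1, 28.1, 28.1, 32.6, 42.1, 44.4, 62.5, 65.4, 77.9, 89.1.
The total first reaches 36 DD on day 6.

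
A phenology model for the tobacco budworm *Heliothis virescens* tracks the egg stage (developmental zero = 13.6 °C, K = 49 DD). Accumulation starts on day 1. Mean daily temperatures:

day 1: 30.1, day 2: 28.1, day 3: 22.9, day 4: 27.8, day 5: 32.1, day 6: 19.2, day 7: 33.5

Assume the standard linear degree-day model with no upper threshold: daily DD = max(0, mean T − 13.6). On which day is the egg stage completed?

day 4

Daily DD above 13.6 °C: 16.5, 14.5, 9.3, 14.2, 18.5, 5.6, 19.9.
Cumulative: 16.5, 31.0, 40.3, 54.5, 73.0, 78.6, 98.5.
The total first reaches 49 DD on day 4.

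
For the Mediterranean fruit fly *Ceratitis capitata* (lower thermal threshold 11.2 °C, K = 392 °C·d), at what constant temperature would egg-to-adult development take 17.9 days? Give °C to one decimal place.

33.1 °C

Required daily accumulation = 392 / 17.9 = 21.899 DD/day.
T = T_base + 21.899 = 11.2 + 21.899 = 33.099 ≈ 33.1 °C.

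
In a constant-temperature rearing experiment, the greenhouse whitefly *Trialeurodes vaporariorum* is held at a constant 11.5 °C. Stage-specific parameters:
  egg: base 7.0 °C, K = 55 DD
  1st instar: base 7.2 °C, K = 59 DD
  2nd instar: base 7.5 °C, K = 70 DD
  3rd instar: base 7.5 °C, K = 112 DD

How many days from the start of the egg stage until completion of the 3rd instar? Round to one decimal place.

71.4 days

egg: 55 / (11.5 − 7.0) = 55 / 4.5 = 12.222 d.
1st instar: 59 / (11.5 − 7.2) = 59 / 4.3 = 13.721 d.
2nd instar: 70 / (11.5 − 7.5) = 70 / 4.0 = 17.500 d.
3rd instar: 112 / (11.5 − 7.5) = 112 / 4.0 = 28.000 d.
Sum = 71.443 ≈ 71.4 days.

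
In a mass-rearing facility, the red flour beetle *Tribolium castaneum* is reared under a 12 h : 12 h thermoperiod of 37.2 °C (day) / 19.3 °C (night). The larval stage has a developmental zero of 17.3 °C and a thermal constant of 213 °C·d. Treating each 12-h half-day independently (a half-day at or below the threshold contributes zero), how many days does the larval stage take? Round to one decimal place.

19.5 days

Day half: max(0, 37.2 − 17.3) × 0.5 = 19.9 × 0.5 = 9.95 DD.
Night half: max(0, 19.3 − 17.3) × 0.5 = 2.0 × 0.5 = 1.00 DD.
Per 24 h: 10.95 DD/day.
Duration = 213 / 10.95 = 19.452 ≈ 19.5 days.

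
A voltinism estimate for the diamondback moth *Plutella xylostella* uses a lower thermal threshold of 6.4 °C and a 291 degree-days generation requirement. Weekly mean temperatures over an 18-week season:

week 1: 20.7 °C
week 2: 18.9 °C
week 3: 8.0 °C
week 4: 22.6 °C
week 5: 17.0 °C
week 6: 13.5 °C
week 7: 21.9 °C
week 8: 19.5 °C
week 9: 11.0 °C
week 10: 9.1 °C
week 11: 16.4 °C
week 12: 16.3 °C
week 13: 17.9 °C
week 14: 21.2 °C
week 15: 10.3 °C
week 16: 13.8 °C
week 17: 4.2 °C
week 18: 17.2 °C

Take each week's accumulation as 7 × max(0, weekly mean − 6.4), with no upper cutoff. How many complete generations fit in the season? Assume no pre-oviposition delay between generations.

Weekly DD (7 × max(0, T̄ − 6.4)): 100.1, 87.5, 11.2, 113.4, 74.2, 49.7, 108.5, 91.7, 32.2, 18.9, 70.0, 69.3, 80.5, 103.6, 27.3, 51.8, 0.0, 75.6.
Season total = 1165.5 DD.
Complete generations = ⌊1165.5 / 291⌋ = 4.

4 generations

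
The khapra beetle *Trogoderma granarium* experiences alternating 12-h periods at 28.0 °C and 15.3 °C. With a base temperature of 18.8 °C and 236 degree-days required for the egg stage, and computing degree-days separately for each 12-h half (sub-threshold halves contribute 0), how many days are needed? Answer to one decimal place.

51.3 days

Day half: max(0, 28.0 − 18.8) × 0.5 = 9.2 × 0.5 = 4.60 DD.
Night half: max(0, 15.3 − 18.8) × 0.5 = 0.0 × 0.5 = 0.00 DD.
Per 24 h: 4.60 DD/day.
Duration = 236 / 4.60 = 51.304 ≈ 51.3 days.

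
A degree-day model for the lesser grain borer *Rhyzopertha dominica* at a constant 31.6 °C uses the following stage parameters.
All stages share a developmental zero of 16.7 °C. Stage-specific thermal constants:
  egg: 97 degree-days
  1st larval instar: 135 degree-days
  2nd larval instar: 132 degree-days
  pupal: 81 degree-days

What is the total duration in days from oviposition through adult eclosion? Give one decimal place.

29.9 days

Daily accumulation at 31.6 °C = 31.6 − 16.7 = 14.9 DD/day.
Total K = 97 + 135 + 132 + 81 = 445 DD.
Total duration = 445 / 14.9 = 29.866 ≈ 29.9 days.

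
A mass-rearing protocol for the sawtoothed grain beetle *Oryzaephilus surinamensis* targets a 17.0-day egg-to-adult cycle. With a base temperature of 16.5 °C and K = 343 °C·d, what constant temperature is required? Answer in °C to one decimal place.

Required daily accumulation = 343 / 17.0 = 20.176 DD/day.
T = T_base + 20.176 = 16.5 + 20.176 = 36.676 ≈ 36.7 °C.

36.7 °C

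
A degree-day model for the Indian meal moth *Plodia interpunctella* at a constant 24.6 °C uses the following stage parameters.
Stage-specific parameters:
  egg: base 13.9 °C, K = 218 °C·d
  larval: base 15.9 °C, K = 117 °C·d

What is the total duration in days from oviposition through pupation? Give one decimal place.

33.8 days

egg: 218 / (24.6 − 13.9) = 218 / 10.7 = 20.374 d.
larval: 117 / (24.6 − 15.9) = 117 / 8.7 = 13.448 d.
Sum = 33.822 ≈ 33.8 days.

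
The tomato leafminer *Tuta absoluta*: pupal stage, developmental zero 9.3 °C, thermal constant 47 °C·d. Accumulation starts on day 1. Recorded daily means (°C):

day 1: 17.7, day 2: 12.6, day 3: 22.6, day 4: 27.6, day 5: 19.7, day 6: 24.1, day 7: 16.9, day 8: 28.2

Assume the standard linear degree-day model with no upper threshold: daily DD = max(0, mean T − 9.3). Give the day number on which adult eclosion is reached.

Daily DD above 9.3 °C: 8.4, 3.3, 13.3, 18.3, 10.4, 14.8, 7.6, 18.9.
Cumulative: 8.4, 11.7, 25.0, 43.3, 53.7, 68.5, 76.1, 95.0.
The total first reaches 47 DD on day 5.

day 5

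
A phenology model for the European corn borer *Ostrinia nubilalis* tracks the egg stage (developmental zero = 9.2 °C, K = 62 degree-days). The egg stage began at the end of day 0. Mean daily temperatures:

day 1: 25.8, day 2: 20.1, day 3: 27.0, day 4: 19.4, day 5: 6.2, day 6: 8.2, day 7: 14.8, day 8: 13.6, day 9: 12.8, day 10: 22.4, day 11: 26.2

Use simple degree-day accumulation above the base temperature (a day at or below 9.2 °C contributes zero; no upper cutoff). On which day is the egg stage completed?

Daily DD above 9.2 °C: 16.6, 10.9, 17.8, 10.2, 0.0, 0.0, 5.6, 4.4, 3.6, 13.2, 17.0.
Cumulative: 16.6, 27.5, 45.3, 55.5, 55.5, 55.5, 61.1, 65.5, 69.1, 82.3, 99.3.
The total first reaches 62 DD on day 8.

day 8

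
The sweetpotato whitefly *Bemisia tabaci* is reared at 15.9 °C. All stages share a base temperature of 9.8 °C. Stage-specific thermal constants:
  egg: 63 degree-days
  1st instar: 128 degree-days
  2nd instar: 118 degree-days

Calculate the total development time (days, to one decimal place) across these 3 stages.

Daily accumulation at 15.9 °C = 15.9 − 9.8 = 6.1 DD/day.
Total K = 63 + 128 + 118 = 309 DD.
Total duration = 309 / 6.1 = 50.656 ≈ 50.7 days.

50.7 days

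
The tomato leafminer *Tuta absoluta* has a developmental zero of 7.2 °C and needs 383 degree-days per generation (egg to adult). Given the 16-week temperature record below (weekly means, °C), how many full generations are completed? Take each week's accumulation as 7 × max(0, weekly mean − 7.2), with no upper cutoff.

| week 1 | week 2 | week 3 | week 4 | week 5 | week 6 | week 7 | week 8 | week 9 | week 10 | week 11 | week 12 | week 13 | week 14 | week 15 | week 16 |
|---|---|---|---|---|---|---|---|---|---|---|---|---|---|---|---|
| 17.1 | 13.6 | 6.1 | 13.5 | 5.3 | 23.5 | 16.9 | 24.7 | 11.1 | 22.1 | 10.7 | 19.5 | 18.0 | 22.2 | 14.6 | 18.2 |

2 generations

Weekly DD (7 × max(0, T̄ − 7.2)): 69.3, 44.8, 0.0, 44.1, 0.0, 114.1, 67.9, 122.5, 27.3, 104.3, 24.5, 86.1, 75.6, 105.0, 51.8, 77.0.
Season total = 1014.3 DD.
Complete generations = ⌊1014.3 / 383⌋ = 2.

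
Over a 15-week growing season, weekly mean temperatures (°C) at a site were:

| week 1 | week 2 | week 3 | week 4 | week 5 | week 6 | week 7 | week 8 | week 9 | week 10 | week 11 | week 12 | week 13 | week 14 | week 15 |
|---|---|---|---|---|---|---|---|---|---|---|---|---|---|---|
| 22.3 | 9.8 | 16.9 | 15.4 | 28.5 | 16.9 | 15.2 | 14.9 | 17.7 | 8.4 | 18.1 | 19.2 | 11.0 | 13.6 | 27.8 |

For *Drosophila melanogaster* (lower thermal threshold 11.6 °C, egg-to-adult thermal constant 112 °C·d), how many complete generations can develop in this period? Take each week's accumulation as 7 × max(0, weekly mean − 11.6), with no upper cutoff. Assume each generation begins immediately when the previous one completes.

5 generations

Weekly DD (7 × max(0, T̄ − 11.6)): 74.9, 0.0, 37.1, 26.6, 118.3, 37.1, 25.2, 23.1, 42.7, 0.0, 45.5, 53.2, 0.0, 14.0, 113.4.
Season total = 611.1 DD.
Complete generations = ⌊611.1 / 112⌋ = 5.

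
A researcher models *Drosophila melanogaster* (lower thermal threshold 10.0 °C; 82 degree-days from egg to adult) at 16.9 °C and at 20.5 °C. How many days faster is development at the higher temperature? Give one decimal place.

4.1 days

At 16.9 °C: 82 / (16.9 − 10.0) = 82 / 6.9 = 11.884 d.
At 20.5 °C: 82 / (20.5 − 10.0) = 82 / 10.5 = 7.810 d.
Difference = |11.884 − 7.810| = 4.075 ≈ 4.1 days.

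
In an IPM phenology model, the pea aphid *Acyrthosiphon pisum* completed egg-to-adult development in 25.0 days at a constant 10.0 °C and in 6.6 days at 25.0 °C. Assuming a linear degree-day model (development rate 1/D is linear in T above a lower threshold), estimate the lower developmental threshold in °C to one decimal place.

Equal thermal constants: D₁(T₁ − T_b) = D₂(T₂ − T_b).
25.0·(10.0 − T_b) = 6.6·(25.0 − T_b)
T_b = (25.0·10.0 − 6.6·25.0) / (25.0 − 6.6) = 85.00 / 18.4 = 4.620 °C ≈ 4.6 °C.

4.6 °C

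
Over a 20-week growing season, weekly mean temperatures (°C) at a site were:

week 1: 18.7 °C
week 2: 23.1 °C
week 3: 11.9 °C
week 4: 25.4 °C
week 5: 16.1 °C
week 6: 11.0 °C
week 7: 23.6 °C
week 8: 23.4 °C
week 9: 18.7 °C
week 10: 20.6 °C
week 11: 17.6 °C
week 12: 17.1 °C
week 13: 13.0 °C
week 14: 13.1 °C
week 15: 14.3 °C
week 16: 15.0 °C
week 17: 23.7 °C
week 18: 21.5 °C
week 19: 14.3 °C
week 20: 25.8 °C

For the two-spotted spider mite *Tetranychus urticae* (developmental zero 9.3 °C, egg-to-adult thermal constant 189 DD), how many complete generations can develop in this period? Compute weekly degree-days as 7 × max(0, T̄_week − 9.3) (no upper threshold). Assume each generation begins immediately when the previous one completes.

Weekly DD (7 × max(0, T̄ − 9.3)): 65.8, 96.6, 18.2, 112.7, 47.6, 11.9, 100.1, 98.7, 65.8, 79.1, 58.1, 54.6, 25.9, 26.6, 35.0, 39.9, 100.8, 85.4, 35.0, 115.5.
Season total = 1273.3 DD.
Complete generations = ⌊1273.3 / 189⌋ = 6.

6 generations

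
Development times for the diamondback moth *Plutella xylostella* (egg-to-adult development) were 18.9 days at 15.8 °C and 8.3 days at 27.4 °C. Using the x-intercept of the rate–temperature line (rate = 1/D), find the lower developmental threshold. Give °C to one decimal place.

Under the model K = D·(T − T_b), so D₁·(T₁ − T_b) = D₂·(T₂ − T_b).
18.9·(15.8 − T_b) = 8.3·(27.4 − T_b)
T_b = (18.9·15.8 − 8.3·27.4) / (18.9 − 8.3) = 71.20 / 10.6 = 6.717 °C ≈ 6.7 °C.

6.7 °C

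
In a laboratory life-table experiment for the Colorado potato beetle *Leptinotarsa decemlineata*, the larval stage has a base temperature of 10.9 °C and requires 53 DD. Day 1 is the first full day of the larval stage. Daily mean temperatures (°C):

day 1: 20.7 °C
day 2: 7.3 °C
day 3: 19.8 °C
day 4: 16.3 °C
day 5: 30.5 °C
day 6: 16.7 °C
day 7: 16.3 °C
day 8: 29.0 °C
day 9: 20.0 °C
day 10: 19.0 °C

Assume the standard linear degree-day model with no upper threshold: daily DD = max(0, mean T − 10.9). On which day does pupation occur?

Daily DD above 10.9 °C: 9.8, 0.0, 8.9, 5.4, 19.6, 5.8, 5.4, 18.1, 9.1, 8.1.
Cumulative: 9.8, 9.8, 18.7, 24.1, 43.7, 49.5, 54.9, 73.0, 82.1, 90.2.
The total first reaches 53 DD on day 7.

day 7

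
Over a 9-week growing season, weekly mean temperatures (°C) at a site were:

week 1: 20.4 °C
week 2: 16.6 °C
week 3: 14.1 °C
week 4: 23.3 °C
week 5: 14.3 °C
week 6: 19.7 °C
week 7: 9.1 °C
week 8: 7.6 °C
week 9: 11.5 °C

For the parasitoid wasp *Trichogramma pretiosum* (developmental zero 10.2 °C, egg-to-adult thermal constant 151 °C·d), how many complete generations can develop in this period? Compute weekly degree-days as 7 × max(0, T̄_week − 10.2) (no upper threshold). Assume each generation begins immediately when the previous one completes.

Weekly DD (7 × max(0, T̄ − 10.2)): 71.4, 44.8, 27.3, 91.7, 28.7, 66.5, 0.0, 0.0, 9.1.
Season total = 339.5 DD.
Complete generations = ⌊339.5 / 151⌋ = 2.

2 generations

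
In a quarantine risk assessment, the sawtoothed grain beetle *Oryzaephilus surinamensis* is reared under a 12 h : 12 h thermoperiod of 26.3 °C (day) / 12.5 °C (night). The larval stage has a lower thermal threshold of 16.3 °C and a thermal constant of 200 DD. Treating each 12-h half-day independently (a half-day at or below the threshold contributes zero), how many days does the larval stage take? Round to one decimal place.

Day half: max(0, 26.3 − 16.3) × 0.5 = 10.0 × 0.5 = 5.00 DD.
Night half: max(0, 12.5 − 16.3) × 0.5 = 0.0 × 0.5 = 0.00 DD.
Per 24 h: 5.00 DD/day.
Duration = 200 / 5.00 = 40.000 ≈ 40.0 days.

40.0 days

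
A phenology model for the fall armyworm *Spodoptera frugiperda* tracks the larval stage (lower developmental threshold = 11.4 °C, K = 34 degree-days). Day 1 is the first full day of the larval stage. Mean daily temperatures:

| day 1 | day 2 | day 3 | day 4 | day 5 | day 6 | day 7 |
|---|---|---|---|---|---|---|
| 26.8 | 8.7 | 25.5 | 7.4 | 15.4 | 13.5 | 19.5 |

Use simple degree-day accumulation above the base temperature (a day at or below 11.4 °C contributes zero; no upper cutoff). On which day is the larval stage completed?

Daily DD above 11.4 °C: 15.4, 0.0, 14.1, 0.0, 4.0, 2.1, 8.1.
Cumulative: 15.4, 15.4, 29.5, 29.5, 33.5, 35.6, 43.7.
The total first reaches 34 DD on day 6.

day 6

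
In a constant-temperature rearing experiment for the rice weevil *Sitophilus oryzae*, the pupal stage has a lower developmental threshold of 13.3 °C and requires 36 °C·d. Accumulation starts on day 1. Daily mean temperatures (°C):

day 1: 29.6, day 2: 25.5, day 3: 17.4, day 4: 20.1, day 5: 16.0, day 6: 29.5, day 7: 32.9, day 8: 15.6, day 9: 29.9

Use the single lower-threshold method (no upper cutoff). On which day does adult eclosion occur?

day 4

Daily DD above 13.3 °C: 16.3, 12.2, 4.1, 6.8, 2.7, 16.2, 19.6, 2.3, 16.6.
Cumulative: 16.3, 28.5, 32.6, 39.4, 42.1, 58.3, 77.9, 80.2, 96.8.
The total first reaches 36 DD on day 4.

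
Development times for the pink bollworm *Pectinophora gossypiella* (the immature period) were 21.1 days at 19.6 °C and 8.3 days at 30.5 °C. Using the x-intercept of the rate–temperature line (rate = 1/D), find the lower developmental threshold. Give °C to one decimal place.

12.5 °C

Linear rate model ⇒ the product D·(T − T_b) is constant across temperatures.
21.1·(19.6 − T_b) = 8.3·(30.5 − T_b)
T_b = (21.1·19.6 − 8.3·30.5) / (21.1 − 8.3) = 160.41 / 12.8 = 12.532 °C ≈ 12.5 °C.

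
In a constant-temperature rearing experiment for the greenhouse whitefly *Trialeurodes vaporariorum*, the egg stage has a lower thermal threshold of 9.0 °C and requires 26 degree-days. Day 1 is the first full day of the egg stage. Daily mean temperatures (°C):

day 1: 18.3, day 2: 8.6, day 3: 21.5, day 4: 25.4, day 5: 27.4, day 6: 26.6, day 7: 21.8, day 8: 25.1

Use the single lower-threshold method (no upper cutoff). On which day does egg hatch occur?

Daily DD above 9.0 °C: 9.3, 0.0, 12.5, 16.4, 18.4, 17.6, 12.8, 16.1.
Cumulative: 9.3, 9.3, 21.8, 38.2, 56.6, 74.2, 87.0, 103.1.
The total first reaches 26 DD on day 4.

day 4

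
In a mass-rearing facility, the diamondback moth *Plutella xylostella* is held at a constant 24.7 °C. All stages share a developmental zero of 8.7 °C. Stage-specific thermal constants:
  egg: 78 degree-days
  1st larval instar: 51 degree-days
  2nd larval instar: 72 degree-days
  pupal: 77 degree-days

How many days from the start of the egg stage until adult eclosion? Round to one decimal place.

17.4 days

Daily accumulation at 24.7 °C = 24.7 − 8.7 = 16.0 DD/day.
Total K = 78 + 51 + 72 + 77 = 278 DD.
Total duration = 278 / 16.0 = 17.375 ≈ 17.4 days.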